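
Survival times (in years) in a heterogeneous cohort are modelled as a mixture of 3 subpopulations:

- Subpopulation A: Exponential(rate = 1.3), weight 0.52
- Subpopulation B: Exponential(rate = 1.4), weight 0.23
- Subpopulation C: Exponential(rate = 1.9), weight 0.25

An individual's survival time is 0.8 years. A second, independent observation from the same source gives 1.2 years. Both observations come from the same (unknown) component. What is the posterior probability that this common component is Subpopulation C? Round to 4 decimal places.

0.1789

Posterior ∝ prior × likelihood, so P(k | x) ∝ w_k f_k(x); normalise over all components.
Since both observations come from the same component, the likelihood for component k is f_k(x₁)·f_k(x₂).
  L_A = [1.3·e^(−1.3·0.8) = 1.3·e^(−1.0400) = 0.459491] × [0.273177] = 0.125522
  L_B = [1.4·e^(−1.4·0.8) = 1.4·e^(−1.1200) = 0.456792] × [0.260924] = 0.119188
  L_C = [1.9·e^(−1.9·0.8) = 1.9·e^(−1.5200) = 0.415553] × [0.19434] = 0.0807585
Prior × likelihood for each component:
  w_A·L_A = 0.52 × 0.125522 = 0.0652716
  w_B·L_B = 0.23 × 0.119188 = 0.0274132
  w_C·L_C = 0.25 × 0.0807585 = 0.0201896
Marginal: 0.0652716 + 0.0274132 + 0.0201896 = 0.112874
P(Subpopulation C | x₁, x₂) ≈ 0.1789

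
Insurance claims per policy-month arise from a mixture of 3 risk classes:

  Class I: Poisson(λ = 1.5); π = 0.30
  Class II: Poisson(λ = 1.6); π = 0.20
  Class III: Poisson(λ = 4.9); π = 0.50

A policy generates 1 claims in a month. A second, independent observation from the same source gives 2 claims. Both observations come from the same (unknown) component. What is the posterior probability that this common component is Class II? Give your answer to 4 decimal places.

0.3835

Posterior ∝ prior × likelihood, so P(k | x) ∝ P(Z=k) f_k(x); normalise over all components.
Since both observations come from the same component, the likelihood for component k is f_k(x₁)·f_k(x₂).
  f_I = [e^(−1.5)·1.5^1/1! = 0.334695] × [0.251021] = 0.0840157
  f_II = [e^(−1.6)·1.6^1/1! = 0.323034] × [0.258428] = 0.083481
  f_III = [e^(−4.9)·4.9^1/1! = 0.0364883] × [0.0893962] = 0.00326191
Unnormalised posteriors:
  P(Z=I)·f_I = 0.30 × 0.0840157 = 0.0252047
  P(Z=II)·f_II = 0.20 × 0.083481 = 0.0166962
  P(Z=III)·f_III = 0.50 × 0.00326191 = 0.00163096
Normaliser: 0.0252047 + 0.0166962 + 0.00163096 = 0.0435319
P(Class II | x₁, x₂) = 0.0166962 / 0.0435319 ≈ 0.3835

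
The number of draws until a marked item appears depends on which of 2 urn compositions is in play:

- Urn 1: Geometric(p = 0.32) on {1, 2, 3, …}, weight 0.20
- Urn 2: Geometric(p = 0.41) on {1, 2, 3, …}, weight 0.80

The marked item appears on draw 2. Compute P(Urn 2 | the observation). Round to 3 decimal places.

0.816

Posterior ∝ prior × likelihood, so P(k | x) ∝ π_k f_k(x); normalise over all components.
Evaluate each component's likelihood at the observed value:
  p_1 = 0.2176
  p_2 = 0.2419
Weight by the priors:
  π_1·p_1 = 0.20 × 0.2176 = 0.04352
  π_2·p_2 = 0.80 × 0.2419 = 0.19352
Normaliser: 0.04352 + 0.19352 = 0.23704
So the posterior for Urn 2 is 0.19352 / 0.23704 ≈ 0.816.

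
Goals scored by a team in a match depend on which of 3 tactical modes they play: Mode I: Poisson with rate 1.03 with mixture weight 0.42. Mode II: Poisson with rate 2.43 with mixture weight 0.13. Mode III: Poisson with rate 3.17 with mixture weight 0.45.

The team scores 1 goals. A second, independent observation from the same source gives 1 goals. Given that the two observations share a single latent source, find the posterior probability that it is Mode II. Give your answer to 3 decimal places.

0.084

By Bayes' theorem, P(k | x) = π_k f_k(x) / Σ_j π_j f_j(x).
Since both observations come from the same component, the likelihood for component k is f_k(x₁)·f_k(x₂).
  f_I = [0.367717] × [0.367717] = 0.135216
  f_II = [0.21393] × [0.21393] = 0.0457658
  f_III = [0.133151] × [0.133151] = 0.0177293
Prior × likelihood for each component:
  π_I·f_I = 0.42 × 0.135216 = 0.0567907
  π_II·f_II = 0.13 × 0.0457658 = 0.00594956
  π_III·f_III = 0.45 × 0.0177293 = 0.00797818
Normaliser: 0.0567907 + 0.00594956 + 0.00797818 = 0.0707184
Responsibility of Mode II: 0.00594956 / 0.0707184 ≈ 0.084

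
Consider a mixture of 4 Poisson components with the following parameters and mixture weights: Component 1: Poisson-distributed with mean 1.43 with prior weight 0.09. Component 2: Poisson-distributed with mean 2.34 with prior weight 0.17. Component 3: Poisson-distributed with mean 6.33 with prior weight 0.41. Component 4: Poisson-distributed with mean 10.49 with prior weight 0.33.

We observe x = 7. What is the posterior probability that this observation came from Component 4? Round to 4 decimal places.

0.2967

The responsibility of component k is w_k f_k(x) divided by Σ_j w_j f_j(x).
Poisson probabilities:
  f_1 = e^(−1.43)·1.43^7/7! = 0.000580605
  f_2 = e^(−2.34)·2.34^7/7! = 0.00734229
  f_3 = e^(−6.33)·6.33^7/7! = 0.143983
  f_4 = e^(−10.49)·10.49^7/7! = 0.0771345
Multiply by the mixture weights:
  w_1·f_1 = 0.09 × 0.000580605 = 5.22544e-05
  w_2·f_2 = 0.17 × 0.00734229 = 0.00124819
  w_3·f_3 = 0.41 × 0.143983 = 0.059033
  w_4·f_4 = 0.33 × 0.0771345 = 0.0254544
Sum: 5.22544e-05 + 0.00124819 + 0.059033 + 0.0254544 = 0.0857879
Responsibility of Component 4: 0.0254544 / 0.0857879 ≈ 0.2967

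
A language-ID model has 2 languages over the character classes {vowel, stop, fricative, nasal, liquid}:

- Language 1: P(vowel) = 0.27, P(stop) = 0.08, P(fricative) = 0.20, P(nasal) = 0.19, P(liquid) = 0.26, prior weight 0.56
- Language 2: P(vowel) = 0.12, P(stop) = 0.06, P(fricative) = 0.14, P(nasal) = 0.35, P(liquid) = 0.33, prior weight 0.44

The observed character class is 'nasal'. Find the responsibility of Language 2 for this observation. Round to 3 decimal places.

Apply Bayes' rule: the posterior for each component is proportional to its prior times its likelihood at x.
Categorical probabilities:
  L_1 = 0.19
  L_2 = 0.35
Multiply by the mixture weights:
  w_1·L_1 = 0.56 × 0.19 = 0.1064
  w_2·L_2 = 0.44 × 0.35 = 0.154
Marginal: 0.1064 + 0.154 = 0.2604
So the posterior for Language 2 is 0.154 / 0.2604 ≈ 0.591.

0.591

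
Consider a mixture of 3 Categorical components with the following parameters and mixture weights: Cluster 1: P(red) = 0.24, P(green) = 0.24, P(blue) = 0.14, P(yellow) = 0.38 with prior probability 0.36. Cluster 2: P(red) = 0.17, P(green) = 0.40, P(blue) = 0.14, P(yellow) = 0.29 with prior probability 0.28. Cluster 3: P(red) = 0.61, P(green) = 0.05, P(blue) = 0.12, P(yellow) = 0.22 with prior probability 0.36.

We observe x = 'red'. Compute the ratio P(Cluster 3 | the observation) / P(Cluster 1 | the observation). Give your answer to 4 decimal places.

Posterior odds = (π_i f_i(x)) / (π_j f_j(x)); the normalising sum cancels.
Component likelihoods at x = 'red':
  f_1 = 0.24
  f_2 = 0.17
  f_3 = 0.61
0.2196 / 0.0864 ≈ 2.5417

2.5417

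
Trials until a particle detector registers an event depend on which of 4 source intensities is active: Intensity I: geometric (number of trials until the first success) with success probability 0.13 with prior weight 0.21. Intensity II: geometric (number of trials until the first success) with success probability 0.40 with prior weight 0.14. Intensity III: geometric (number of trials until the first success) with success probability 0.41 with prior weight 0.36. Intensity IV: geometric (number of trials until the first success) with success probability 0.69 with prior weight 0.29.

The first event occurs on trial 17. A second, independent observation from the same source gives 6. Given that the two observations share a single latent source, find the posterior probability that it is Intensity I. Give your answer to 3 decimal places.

The responsibility of component k is P(Z=k) f_k(x) divided by Σ_j P(Z=j) f_j(x).
Since both observations come from the same component, the likelihood for component k is f_k(x₁)·f_k(x₂).
  f_I = [0.13·(1−0.13)^16 = 0.13·0.107723 = 0.014004] × [0.0647947] = 0.000907384
  f_II = [0.40·(1−0.40)^16 = 0.40·0.000282111 = 0.000112844] × [0.031104] = 3.50991e-06
  f_III = [0.41·(1−0.41)^16 = 0.41·0.000215592 = 8.83926e-05] × [0.0293119] = 2.59096e-06
  f_IV = [0.69·(1−0.69)^16 = 0.69·7.27423e-09 = 5.01922e-09] × [0.00197541] = 9.91502e-12
Weight by the priors:
  P(Z=I)·f_I = 0.21 × 0.000907384 = 0.000190551
  P(Z=II)·f_II = 0.14 × 3.50991e-06 = 4.91388e-07
  P(Z=III)·f_III = 0.36 × 2.59096e-06 = 9.32744e-07
  P(Z=IV)·f_IV = 0.29 × 9.91502e-12 = 2.87536e-12
Evidence: 0.000190551 + 4.91388e-07 + 9.32744e-07 + 2.87536e-12 = 0.000191975
So the posterior for Intensity I is 0.000190551 / 0.000191975 ≈ 0.993.

0.993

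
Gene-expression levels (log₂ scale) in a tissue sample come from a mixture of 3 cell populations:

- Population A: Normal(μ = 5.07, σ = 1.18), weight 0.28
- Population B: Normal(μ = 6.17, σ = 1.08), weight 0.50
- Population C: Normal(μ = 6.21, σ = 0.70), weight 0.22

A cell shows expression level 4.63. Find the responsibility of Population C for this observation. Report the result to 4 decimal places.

The responsibility of component k is π_k f_k(x) divided by Σ_j π_j f_j(x).
Component likelihoods at x = 4.63:
  L_A = 0.315381
  L_B = 0.13365
  L_C = 0.0446183
Prior × likelihood for each component:
  π_A·L_A = 0.28 × 0.315381 = 0.0883067
  π_B·L_B = 0.50 × 0.13365 = 0.0668249
  π_C·L_C = 0.22 × 0.0446183 = 0.00981603
Normaliser: 0.0883067 + 0.0668249 + 0.00981603 = 0.164948
So the posterior for Population C is 0.00981603 / 0.164948 ≈ 0.0595.

0.0595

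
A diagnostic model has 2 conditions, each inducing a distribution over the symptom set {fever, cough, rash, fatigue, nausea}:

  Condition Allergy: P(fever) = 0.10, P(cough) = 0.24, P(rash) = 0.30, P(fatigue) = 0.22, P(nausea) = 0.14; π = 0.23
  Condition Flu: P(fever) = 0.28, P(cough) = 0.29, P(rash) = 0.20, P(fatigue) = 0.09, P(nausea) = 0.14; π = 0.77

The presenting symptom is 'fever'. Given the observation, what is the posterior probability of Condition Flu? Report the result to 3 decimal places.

By Bayes' theorem, P(k | x) = π_k f_k(x) / Σ_j π_j f_j(x).
Categorical probabilities:
  L_Allergy = P(fever | comp) = 0.10
  L_Flu = P(fever | comp) = 0.28
Unnormalised posteriors:
  π_Allergy·L_Allergy = 0.23 × 0.1 = 0.023
  π_Flu·L_Flu = 0.77 × 0.28 = 0.2156
Denominator: 0.023 + 0.2156 = 0.2386
P(Condition Flu | data) ≈ 0.904

0.904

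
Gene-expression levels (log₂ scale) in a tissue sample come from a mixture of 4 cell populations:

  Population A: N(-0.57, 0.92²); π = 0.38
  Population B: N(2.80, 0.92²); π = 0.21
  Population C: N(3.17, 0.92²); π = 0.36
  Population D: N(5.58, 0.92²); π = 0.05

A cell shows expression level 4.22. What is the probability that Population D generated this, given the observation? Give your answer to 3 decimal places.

Apply Bayes' rule: the posterior for each component is proportional to its prior times its likelihood at x.
Evaluate each component's likelihood at the observed value:
  p_A = (1/(0.92·√(2π)))·exp(−(4.22−-0.57)²/(2·0.92²)) = 0.433633·exp(-13.55393) = 5.63279e-07
  p_B = (1/(0.92·√(2π)))·exp(−(4.22−2.80)²/(2·0.92²)) = 0.433633·exp(-1.19116) = 0.131767
  p_C = (1/(0.92·√(2π)))·exp(−(4.22−3.17)²/(2·0.92²)) = 0.433633·exp(-0.65129) = 0.226085
  p_D = (1/(0.92·√(2π)))·exp(−(4.22−5.58)²/(2·0.92²)) = 0.433633·exp(-1.09263) = 0.145412
Prior × likelihood for each component:
  w_A·p_A = 0.38 × 5.63279e-07 = 2.14046e-07
  w_B·p_B = 0.21 × 0.131767 = 0.0276711
  w_C·p_C = 0.36 × 0.226085 = 0.0813906
  w_D·p_D = 0.05 × 0.145412 = 0.0072706
Evidence: 2.14046e-07 + 0.0276711 + 0.0813906 + 0.0072706 = 0.116332
P(Population D | 4.22) ≈ 0.062

0.062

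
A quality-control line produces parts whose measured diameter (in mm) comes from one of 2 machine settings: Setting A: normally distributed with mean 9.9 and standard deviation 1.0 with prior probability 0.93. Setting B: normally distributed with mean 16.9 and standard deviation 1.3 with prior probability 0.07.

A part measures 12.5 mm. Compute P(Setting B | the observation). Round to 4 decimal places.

0.0055

Posterior ∝ prior × likelihood, so P(k | x) ∝ P(Z=k) f_k(x); normalise over all components.
Component likelihoods at x = 12.5 mm:
  p_A = 0.013583
  p_B = 0.000998643
Prior × likelihood for each component:
  P(Z=A)·p_A = 0.93 × 0.013583 = 0.0126322
  P(Z=B)·p_B = 0.07 × 0.000998643 = 6.9905e-05
Marginal: 0.0126322 + 6.9905e-05 = 0.0127021
Responsibility of Setting B: 6.9905e-05 / 0.0127021 ≈ 0.0055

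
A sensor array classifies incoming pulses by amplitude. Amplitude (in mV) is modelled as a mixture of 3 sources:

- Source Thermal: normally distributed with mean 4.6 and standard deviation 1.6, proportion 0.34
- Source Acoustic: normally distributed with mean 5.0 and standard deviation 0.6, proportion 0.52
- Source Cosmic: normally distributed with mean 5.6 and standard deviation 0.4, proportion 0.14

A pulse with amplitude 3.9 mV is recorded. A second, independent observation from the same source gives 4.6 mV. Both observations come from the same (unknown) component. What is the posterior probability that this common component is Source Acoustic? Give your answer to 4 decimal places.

Apply Bayes' rule: the posterior for each component is proportional to its prior times its likelihood at x.
Since both observations come from the same component, the likelihood for component k is f_k(x₁)·f_k(x₂).
  f_Thermal = [(1/(1.6·√(2π)))·exp(−(3.9−4.6)²/(2·1.6²)) = 0.249339·exp(-0.09570) = 0.226583] × [0.249339] = 0.0564959
  f_Acoustic = [(1/(0.6·√(2π)))·exp(−(3.9−5.0)²/(2·0.6²)) = 0.664904·exp(-1.68056) = 0.123852] × [0.532413] = 0.0659404
  f_Cosmic = [(1/(0.4·√(2π)))·exp(−(3.9−5.6)²/(2·0.4²)) = 0.997356·exp(-9.03125) = 0.000119297] × [0.0438208] = 5.22767e-06
Unnormalised posteriors:
  w_Thermal·f_Thermal = 0.34 × 0.0564959 = 0.0192086
  w_Acoustic·f_Acoustic = 0.52 × 0.0659404 = 0.034289
  w_Cosmic·f_Cosmic = 0.14 × 5.22767e-06 = 7.31873e-07
Sum: 0.0192086 + 0.034289 + 7.31873e-07 = 0.0534984
P(Source Acoustic | x) = 0.034289 / 0.0534984 ≈ 0.6409

0.6409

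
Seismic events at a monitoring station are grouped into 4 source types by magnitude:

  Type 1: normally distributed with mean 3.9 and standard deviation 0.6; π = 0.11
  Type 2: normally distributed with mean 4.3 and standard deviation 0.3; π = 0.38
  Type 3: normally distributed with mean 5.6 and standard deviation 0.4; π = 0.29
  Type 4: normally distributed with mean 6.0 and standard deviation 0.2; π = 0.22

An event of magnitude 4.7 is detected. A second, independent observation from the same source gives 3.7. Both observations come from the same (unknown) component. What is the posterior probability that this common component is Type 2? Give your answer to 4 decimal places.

0.6641

Apply Bayes' rule: the posterior for each component is proportional to its prior times its likelihood at x.
Since both observations come from the same component, the likelihood for component k is f_k(x₁)·f_k(x₂).
  f_1 = [0.27335] × [0.628972] = 0.17193
  f_2 = [0.5467] × [0.17997] = 0.0983896
  f_3 = [0.0793491] × [1.25738e-05] = 9.97718e-07
  f_4 = [1.33478e-09] × [3.82083e-29] = 5.09996e-38
Multiply by the mixture weights:
  P(Z=1)·f_1 = 0.11 × 0.17193 = 0.0189123
  P(Z=2)·f_2 = 0.38 × 0.0983896 = 0.037388
  P(Z=3)·f_3 = 0.29 × 9.97718e-07 = 2.89338e-07
  P(Z=4)·f_4 = 0.22 × 5.09996e-38 = 1.12199e-38
Evidence: 0.0189123 + 0.037388 + 2.89338e-07 + 1.12199e-38 = 0.0563006
P(Type 2 | data) = 0.037388 / 0.0563006 ≈ 0.6641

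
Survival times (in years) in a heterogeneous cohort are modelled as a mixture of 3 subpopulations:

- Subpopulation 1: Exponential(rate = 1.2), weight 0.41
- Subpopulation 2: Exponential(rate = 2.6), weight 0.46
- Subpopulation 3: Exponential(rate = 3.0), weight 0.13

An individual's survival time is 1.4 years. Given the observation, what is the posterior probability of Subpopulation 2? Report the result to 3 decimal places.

By Bayes' theorem, P(k | x) = π_k f_k(x) / Σ_j π_j f_j(x).
Component likelihoods at x = 1.4 years:
  L_1 = 1.2·e^(−1.2·1.4) = 1.2·e^(−1.6800) = 0.223649
  L_2 = 2.6·e^(−2.6·1.4) = 2.6·e^(−3.6400) = 0.0682561
  L_3 = 3.0·e^(−3.0·1.4) = 3.0·e^(−4.2000) = 0.0449867
Weight by the priors:
  π_1·L_1 = 0.41 × 0.223649 = 0.091696
  π_2·L_2 = 0.46 × 0.0682561 = 0.0313978
  π_3·L_3 = 0.13 × 0.0449867 = 0.00584827
Normaliser: 0.091696 + 0.0313978 + 0.00584827 = 0.128942
Responsibility of Subpopulation 2: 0.0313978 / 0.128942 ≈ 0.244

0.244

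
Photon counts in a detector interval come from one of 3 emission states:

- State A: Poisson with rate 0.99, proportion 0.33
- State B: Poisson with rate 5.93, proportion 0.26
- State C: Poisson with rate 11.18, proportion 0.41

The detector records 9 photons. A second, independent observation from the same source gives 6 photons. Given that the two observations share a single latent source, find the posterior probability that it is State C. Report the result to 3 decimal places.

0.370

Apply Bayes' rule: the posterior for each component is proportional to its prior times its likelihood at x.
Since both observations come from the same component, the likelihood for component k is f_k(x₁)·f_k(x₂).
  L_A = [9.3541e-07] × [0.000485878] = 4.54495e-10
  L_B = [0.0664298] × [0.160557] = 0.0106658
  L_C = [0.104906] × [0.0378361] = 0.00396924
Multiply by the mixture weights:
  π_A·L_A = 0.33 × 4.54495e-10 = 1.49983e-10
  π_B·L_B = 0.26 × 0.0106658 = 0.0027731
  π_C·L_C = 0.41 × 0.00396924 = 0.00162739
Denominator: 1.49983e-10 + 0.0027731 + 0.00162739 = 0.00440049
Responsibility of State C: 0.00162739 / 0.00440049 ≈ 0.370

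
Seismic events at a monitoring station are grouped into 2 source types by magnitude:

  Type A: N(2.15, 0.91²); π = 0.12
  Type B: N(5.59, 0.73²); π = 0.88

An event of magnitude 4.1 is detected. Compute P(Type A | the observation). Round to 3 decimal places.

0.081

The responsibility of component k is w_k f_k(x) divided by Σ_j w_j f_j(x).
Component likelihoods at x = 4.1:
  p_A = 0.0441331
  p_B = 0.0680669
Multiply by the mixture weights:
  w_A·p_A = 0.12 × 0.0441331 = 0.00529597
  w_B·p_B = 0.88 × 0.0680669 = 0.0598989
Denominator: 0.00529597 + 0.0598989 = 0.0651949
P(Type A | 4.1) ≈ 0.081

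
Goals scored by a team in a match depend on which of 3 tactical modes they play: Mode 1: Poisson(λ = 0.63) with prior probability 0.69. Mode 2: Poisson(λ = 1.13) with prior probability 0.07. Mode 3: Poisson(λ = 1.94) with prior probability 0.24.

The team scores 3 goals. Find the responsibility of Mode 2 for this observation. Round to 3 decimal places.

Apply Bayes' rule: the posterior for each component is proportional to its prior times its likelihood at x.
Poisson probabilities:
  p_1 = e^(−0.63)·0.63^3/3! = 0.0221955
  p_2 = e^(−1.13)·1.13^3/3! = 0.077684
  p_3 = e^(−1.94)·1.94^3/3! = 0.174873
Unnormalised posteriors:
  w_1·p_1 = 0.69 × 0.0221955 = 0.0153149
  w_2·p_2 = 0.07 × 0.077684 = 0.00543788
  w_3·p_3 = 0.24 × 0.174873 = 0.0419695
Evidence: 0.0153149 + 0.00543788 + 0.0419695 = 0.0627223
P(Mode 2 | the observation) = 0.00543788 / 0.0627223 ≈ 0.087

0.087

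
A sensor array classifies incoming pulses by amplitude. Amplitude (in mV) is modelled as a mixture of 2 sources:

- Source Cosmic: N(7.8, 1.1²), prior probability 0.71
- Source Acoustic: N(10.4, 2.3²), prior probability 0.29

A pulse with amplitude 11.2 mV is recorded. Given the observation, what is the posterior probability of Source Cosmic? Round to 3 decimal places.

0.044

Posterior ∝ prior × likelihood, so P(k | x) ∝ w_k f_k(x); normalise over all components.
Evaluate each component's likelihood at the observed value:
  L_Cosmic = (1/(1.1·√(2π)))·exp(−(11.2−7.8)²/(2·1.1²)) = 0.362675·exp(-4.77686) = 0.0030546
  L_Acoustic = (1/(2.3·√(2π)))·exp(−(11.2−10.4)²/(2·2.3²)) = 0.173453·exp(-0.06049) = 0.163272
Unnormalised posteriors:
  w_Cosmic·L_Cosmic = 0.71 × 0.0030546 = 0.00216876
  w_Acoustic·L_Acoustic = 0.29 × 0.163272 = 0.0473488
Evidence: 0.00216876 + 0.0473488 = 0.0495176
P(Source Cosmic | the observation) = 0.00216876 / 0.0495176 ≈ 0.044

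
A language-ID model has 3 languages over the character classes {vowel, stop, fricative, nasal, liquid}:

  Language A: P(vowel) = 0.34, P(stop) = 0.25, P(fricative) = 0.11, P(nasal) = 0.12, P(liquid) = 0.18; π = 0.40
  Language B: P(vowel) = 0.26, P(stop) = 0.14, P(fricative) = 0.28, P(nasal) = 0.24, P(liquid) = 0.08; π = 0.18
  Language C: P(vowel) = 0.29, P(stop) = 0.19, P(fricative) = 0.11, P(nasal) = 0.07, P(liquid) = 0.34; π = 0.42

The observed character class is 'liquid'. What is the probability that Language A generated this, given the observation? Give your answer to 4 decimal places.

By Bayes' theorem, P(k | x) = w_k f_k(x) / Σ_j w_j f_j(x).
Categorical probabilities:
  L_A = P(liquid | comp) = 0.18
  L_B = P(liquid | comp) = 0.08
  L_C = P(liquid | comp) = 0.34
Weight by the priors:
  w_A·L_A = 0.40 × 0.18 = 0.072
  w_B·L_B = 0.18 × 0.08 = 0.0144
  w_C·L_C = 0.42 × 0.34 = 0.1428
Normaliser: 0.072 + 0.0144 + 0.1428 = 0.2292
P(Language A | 'liquid') ≈ 0.3141

0.3141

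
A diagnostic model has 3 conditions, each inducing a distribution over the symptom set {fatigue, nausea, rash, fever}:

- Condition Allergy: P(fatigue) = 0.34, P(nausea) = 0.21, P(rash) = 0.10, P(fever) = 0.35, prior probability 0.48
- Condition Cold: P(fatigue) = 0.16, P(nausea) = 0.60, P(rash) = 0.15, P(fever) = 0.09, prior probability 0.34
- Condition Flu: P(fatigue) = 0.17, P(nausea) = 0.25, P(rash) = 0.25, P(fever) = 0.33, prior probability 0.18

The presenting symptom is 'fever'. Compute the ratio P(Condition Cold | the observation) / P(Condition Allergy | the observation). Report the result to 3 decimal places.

Since P(k|x) ∝ w_k f_k(x), the posterior odds are w_i f_i(x) / (w_j f_j(x)).
Component likelihoods at x = 'fever':
  p_Allergy = 0.35
  p_Cold = 0.09
  p_Flu = 0.33
Posterior odds = (w_Cold·p_Cold) / (w_Allergy·p_Allergy) = (0.34·0.09) / (0.48·0.35) = 0.0306 / 0.168 ≈ 0.182

0.182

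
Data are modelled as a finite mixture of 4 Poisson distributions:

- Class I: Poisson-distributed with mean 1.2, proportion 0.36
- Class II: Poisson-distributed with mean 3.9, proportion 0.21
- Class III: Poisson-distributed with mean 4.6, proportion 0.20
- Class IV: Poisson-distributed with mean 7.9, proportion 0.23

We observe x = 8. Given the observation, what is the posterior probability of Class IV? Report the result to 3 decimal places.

By Bayes' theorem, P(k | x) = P(Z=k) f_k(x) / Σ_j P(Z=j) f_j(x).
Evaluate each component's likelihood at the observed value:
  p_I = e^(−1.2)·1.2^8/8! = 3.212e-05
  p_II = e^(−3.9)·3.9^8/8! = 0.0268688
  p_III = e^(−4.6)·4.6^8/8! = 0.049979
  p_IV = e^(−7.9)·7.9^8/8! = 0.139499
Multiply by the mixture weights:
  P(Z=I)·p_I = 0.36 × 3.212e-05 = 1.15632e-05
  P(Z=II)·p_II = 0.21 × 0.0268688 = 0.00564244
  P(Z=III)·p_III = 0.20 × 0.049979 = 0.0099958
  P(Z=IV)·p_IV = 0.23 × 0.139499 = 0.0320847
Evidence: 1.15632e-05 + 0.00564244 + 0.0099958 + 0.0320847 = 0.0477345
So the posterior for Class IV is 0.0320847 / 0.0477345 ≈ 0.672.

0.672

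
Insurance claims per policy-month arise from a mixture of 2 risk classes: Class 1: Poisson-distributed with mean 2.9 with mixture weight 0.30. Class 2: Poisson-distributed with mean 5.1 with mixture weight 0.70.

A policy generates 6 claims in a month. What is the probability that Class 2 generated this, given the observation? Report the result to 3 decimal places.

By Bayes' theorem, P(k | x) = P(Z=k) f_k(x) / Σ_j P(Z=j) f_j(x).
Component likelihoods at x = 6 claims:
  f_1 = 0.0454571
  f_2 = 0.149
Weight by the priors:
  P(Z=1)·f_1 = 0.30 × 0.0454571 = 0.0136371
  P(Z=2)·f_2 = 0.70 × 0.149 = 0.1043
Normaliser: 0.0136371 + 0.1043 = 0.117937
So the posterior for Class 2 is 0.1043 / 0.117937 ≈ 0.884.

0.884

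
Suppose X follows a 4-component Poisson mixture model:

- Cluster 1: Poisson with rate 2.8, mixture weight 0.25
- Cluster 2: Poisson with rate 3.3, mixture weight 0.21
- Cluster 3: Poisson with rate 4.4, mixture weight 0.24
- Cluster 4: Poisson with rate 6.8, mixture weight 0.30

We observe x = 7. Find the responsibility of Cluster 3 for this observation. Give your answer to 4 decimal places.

The responsibility of component k is P(Z=k) f_k(x) divided by Σ_j P(Z=j) f_j(x).
Component likelihoods at x = 7:
  p_1 = e^(−2.8)·2.8^7/7! = 0.0162799
  p_2 = e^(−3.3)·3.3^7/7! = 0.0311886
  p_3 = e^(−4.4)·4.4^7/7! = 0.0777754
  p_4 = e^(−6.8)·6.8^7/7! = 0.148569
Prior × likelihood for each component:
  P(Z=1)·p_1 = 0.25 × 0.0162799 = 0.00406997
  P(Z=2)·p_2 = 0.21 × 0.0311886 = 0.0065496
  P(Z=3)·p_3 = 0.24 × 0.0777754 = 0.0186661
  P(Z=4)·p_4 = 0.30 × 0.148569 = 0.0445708
Evidence: 0.00406997 + 0.0065496 + 0.0186661 + 0.0445708 = 0.0738565
P(Cluster 3 | 7) ≈ 0.2527

0.2527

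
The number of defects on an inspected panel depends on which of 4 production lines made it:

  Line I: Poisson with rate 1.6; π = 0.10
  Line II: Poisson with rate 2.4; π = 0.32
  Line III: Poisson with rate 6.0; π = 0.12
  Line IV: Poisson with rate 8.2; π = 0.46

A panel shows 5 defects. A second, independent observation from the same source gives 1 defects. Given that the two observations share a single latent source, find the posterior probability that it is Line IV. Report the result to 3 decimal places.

0.017

Posterior ∝ prior × likelihood, so P(k | x) ∝ π_k f_k(x); normalise over all components.
Since both observations come from the same component, the likelihood for component k is f_k(x₁)·f_k(x₂).
  p_I = [0.017642] × [0.323034] = 0.00569897
  p_II = [0.0601961] × [0.217723] = 0.0131061
  p_III = [0.160623] × [0.0148725] = 0.00238887
  p_IV = [0.0848542] × [0.00225216] = 0.000191105
Multiply by the mixture weights:
  π_I·p_I = 0.10 × 0.00569897 = 0.000569897
  π_II·p_II = 0.32 × 0.0131061 = 0.00419394
  π_III·p_III = 0.12 × 0.00238887 = 0.000286664
  π_IV·p_IV = 0.46 × 0.000191105 = 8.79084e-05
Denominator: 0.000569897 + 0.00419394 + 0.000286664 + 8.79084e-05 = 0.00513841
So the posterior for Line IV is 8.79084e-05 / 0.00513841 ≈ 0.017.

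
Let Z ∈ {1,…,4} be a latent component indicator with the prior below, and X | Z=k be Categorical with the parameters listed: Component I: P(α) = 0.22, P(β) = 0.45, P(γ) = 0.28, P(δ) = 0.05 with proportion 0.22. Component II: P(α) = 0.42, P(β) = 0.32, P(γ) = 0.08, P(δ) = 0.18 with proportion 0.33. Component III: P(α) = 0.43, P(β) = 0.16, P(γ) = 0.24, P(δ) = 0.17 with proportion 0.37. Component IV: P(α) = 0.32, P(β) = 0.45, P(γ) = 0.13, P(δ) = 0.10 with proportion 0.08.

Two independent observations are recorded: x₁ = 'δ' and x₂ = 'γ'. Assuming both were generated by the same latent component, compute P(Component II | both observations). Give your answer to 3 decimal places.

The responsibility of component k is π_k f_k(x) divided by Σ_j π_j f_j(x).
Since both observations come from the same component, the likelihood for component k is f_k(x₁)·f_k(x₂).
  p_I = [P(δ | comp) = 0.05] × [0.28] = 0.014
  p_II = [P(δ | comp) = 0.18] × [0.08] = 0.0144
  p_III = [P(δ | comp) = 0.17] × [0.24] = 0.0408
  p_IV = [P(δ | comp) = 0.10] × [0.13] = 0.013
Prior × likelihood for each component:
  π_I·p_I = 0.22 × 0.014 = 0.00308
  π_II·p_II = 0.33 × 0.0144 = 0.004752
  π_III·p_III = 0.37 × 0.0408 = 0.015096
  π_IV·p_IV = 0.08 × 0.013 = 0.00104
Marginal: 0.00308 + 0.004752 + 0.015096 + 0.00104 = 0.023968
Responsibility of Component II: 0.004752 / 0.023968 ≈ 0.198

0.198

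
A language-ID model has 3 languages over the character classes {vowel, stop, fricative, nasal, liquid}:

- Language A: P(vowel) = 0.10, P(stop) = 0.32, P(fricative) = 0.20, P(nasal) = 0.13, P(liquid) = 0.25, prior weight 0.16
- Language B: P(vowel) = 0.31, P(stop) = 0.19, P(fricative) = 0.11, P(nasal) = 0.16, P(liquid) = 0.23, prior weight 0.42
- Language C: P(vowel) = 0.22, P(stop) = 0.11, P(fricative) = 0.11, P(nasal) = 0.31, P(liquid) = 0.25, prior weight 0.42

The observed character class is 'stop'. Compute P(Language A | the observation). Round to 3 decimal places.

0.289

Posterior ∝ prior × likelihood, so P(k | x) ∝ π_k f_k(x); normalise over all components.
Evaluate each component's likelihood at the observed value:
  p_A = 0.32
  p_B = 0.19
  p_C = 0.11
Weight by the priors:
  π_A·p_A = 0.16 × 0.32 = 0.0512
  π_B·p_B = 0.42 × 0.19 = 0.0798
  π_C·p_C = 0.42 × 0.11 = 0.0462
Evidence: 0.0512 + 0.0798 + 0.0462 = 0.1772
So the posterior for Language A is 0.0512 / 0.1772 ≈ 0.289.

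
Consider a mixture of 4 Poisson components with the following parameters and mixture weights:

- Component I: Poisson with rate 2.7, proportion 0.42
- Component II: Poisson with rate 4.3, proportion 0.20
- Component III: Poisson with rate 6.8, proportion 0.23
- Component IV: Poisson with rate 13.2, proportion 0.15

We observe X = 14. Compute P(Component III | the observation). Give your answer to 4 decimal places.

0.0787

Posterior ∝ prior × likelihood, so P(k | x) ∝ π_k f_k(x); normalise over all components.
Poisson probabilities:
  L_I = e^(−2.7)·2.7^14/14! = 8.43508e-07
  L_II = e^(−4.3)·4.3^14/14! = 0.000114996
  L_III = e^(−6.8)·6.8^14/14! = 0.00577449
  L_IV = e^(−13.2)·13.2^14/14! = 0.1035
Unnormalised posteriors:
  π_I·L_I = 0.42 × 8.43508e-07 = 3.54273e-07
  π_II·L_II = 0.20 × 0.000114996 = 2.29993e-05
  π_III·L_III = 0.23 × 0.00577449 = 0.00132813
  π_IV·L_IV = 0.15 × 0.1035 = 0.015525
Marginal: 3.54273e-07 + 2.29993e-05 + 0.00132813 + 0.015525 = 0.0168765
P(Component III | 14) = 0.00132813 / 0.0168765 ≈ 0.0787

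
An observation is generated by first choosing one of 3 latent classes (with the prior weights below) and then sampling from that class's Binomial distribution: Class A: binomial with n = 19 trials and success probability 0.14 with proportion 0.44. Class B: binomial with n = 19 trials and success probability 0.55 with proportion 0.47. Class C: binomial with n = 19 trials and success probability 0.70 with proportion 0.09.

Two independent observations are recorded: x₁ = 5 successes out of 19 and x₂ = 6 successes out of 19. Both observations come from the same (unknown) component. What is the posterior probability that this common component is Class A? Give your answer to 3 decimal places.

0.915

P(component k | x) = π_k·f_k(x) / marginal(x), where marginal(x) = Σ_j π_j·f_j(x).
Since both observations come from the same component, the likelihood for component k is f_k(x₁)·f_k(x₂).
  f_A = [0.0757048] × [0.0287561] = 0.00217697
  f_B = [0.00817135] × [0.0233035] = 0.000190421
  f_C = [9.34744e-05] × [0.000508916] = 4.75707e-08
Weight by the priors:
  π_A·f_A = 0.44 × 0.00217697 = 0.000957869
  π_B·f_B = 0.47 × 0.000190421 = 8.94978e-05
  π_C·f_C = 0.09 × 4.75707e-08 = 4.28136e-09
Evidence: 0.000957869 + 8.94978e-05 + 4.28136e-09 = 0.00104737
Responsibility of Class A: 0.000957869 / 0.00104737 ≈ 0.915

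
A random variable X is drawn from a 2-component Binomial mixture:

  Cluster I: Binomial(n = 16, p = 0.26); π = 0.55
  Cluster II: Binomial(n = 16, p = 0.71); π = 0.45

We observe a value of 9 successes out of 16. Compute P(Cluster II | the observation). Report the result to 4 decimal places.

Apply Bayes' rule: the posterior for each component is proportional to its prior times its likelihood at x.
Component likelihoods at x = 9 successes out of 16:
  p_I = 0.00754759
  p_II = 0.0904768
Weight by the priors:
  w_I·p_I = 0.55 × 0.00754759 = 0.00415117
  w_II·p_II = 0.45 × 0.0904768 = 0.0407146
Sum: 0.00415117 + 0.0407146 = 0.0448657
P(Cluster II | the observation) ≈ 0.9075

0.9075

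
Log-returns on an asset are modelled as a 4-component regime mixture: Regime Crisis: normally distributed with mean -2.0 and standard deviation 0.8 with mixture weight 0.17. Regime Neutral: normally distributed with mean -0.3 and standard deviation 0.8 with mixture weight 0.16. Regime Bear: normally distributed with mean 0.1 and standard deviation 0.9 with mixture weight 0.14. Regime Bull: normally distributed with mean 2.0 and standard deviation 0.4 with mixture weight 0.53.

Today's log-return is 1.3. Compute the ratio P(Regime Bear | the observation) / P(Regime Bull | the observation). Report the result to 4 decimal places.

0.2232

Posterior odds = (P(Z=i) f_i(x)) / (P(Z=j) f_j(x)); the normalising sum cancels.
Component likelihoods at x = 1.3:
  f_Crisis = (1/(0.8·√(2π)))·exp(−(1.3−-2.0)²/(2·0.8²)) = 0.498678·exp(-8.50781) = 0.000100676
  f_Neutral = (1/(0.8·√(2π)))·exp(−(1.3−-0.3)²/(2·0.8²)) = 0.498678·exp(-2.00000) = 0.0674887
  f_Bear = (1/(0.9·√(2π)))·exp(−(1.3−0.1)²/(2·0.9²)) = 0.443269·exp(-0.88889) = 0.182233
  f_Bull = (1/(0.4·√(2π)))·exp(−(1.3−2.0)²/(2·0.4²)) = 0.997356·exp(-1.53125) = 0.215693
0.0255127 / 0.114317 ≈ 0.2232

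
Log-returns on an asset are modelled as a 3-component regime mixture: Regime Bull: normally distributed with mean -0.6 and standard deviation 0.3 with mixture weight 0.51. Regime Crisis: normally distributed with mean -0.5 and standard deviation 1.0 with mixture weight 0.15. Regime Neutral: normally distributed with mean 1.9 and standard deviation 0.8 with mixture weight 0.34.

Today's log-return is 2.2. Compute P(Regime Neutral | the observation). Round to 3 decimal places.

0.990

The responsibility of component k is P(Z=k) f_k(x) divided by Σ_j P(Z=j) f_j(x).
Evaluate each component's likelihood at the observed value:
  p_Bull = (1/(0.3·√(2π)))·exp(−(2.2−-0.6)²/(2·0.3²)) = 1.329808·exp(-43.55556) = 1.61381e-19
  p_Crisis = (1/(1.0·√(2π)))·exp(−(2.2−-0.5)²/(2·1.0²)) = 0.398942·exp(-3.64500) = 0.0104209
  p_Neutral = (1/(0.8·√(2π)))·exp(−(2.2−1.9)²/(2·0.8²)) = 0.498678·exp(-0.07031) = 0.464819
Unnormalised posteriors:
  P(Z=Bull)·p_Bull = 0.51 × 1.61381e-19 = 8.23041e-20
  P(Z=Crisis)·p_Crisis = 0.15 × 0.0104209 = 0.00156314
  P(Z=Neutral)·p_Neutral = 0.34 × 0.464819 = 0.158038
Evidence: 8.23041e-20 + 0.00156314 + 0.158038 = 0.159602
P(Regime Neutral | the observation) = 0.158038 / 0.159602 ≈ 0.990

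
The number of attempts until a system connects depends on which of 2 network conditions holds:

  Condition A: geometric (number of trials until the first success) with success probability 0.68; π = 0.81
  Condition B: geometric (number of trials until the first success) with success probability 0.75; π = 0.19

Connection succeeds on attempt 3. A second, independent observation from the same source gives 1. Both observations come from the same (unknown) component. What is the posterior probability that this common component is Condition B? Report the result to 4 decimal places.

P(component k | x) = w_k·f_k(x) / marginal(x), where marginal(x) = Σ_j w_j·f_j(x).
Since both observations come from the same component, the likelihood for component k is f_k(x₁)·f_k(x₂).
  L_A = [0.68·(1−0.68)^2 = 0.68·0.1024 = 0.069632] × [0.68] = 0.0473498
  L_B = [0.75·(1−0.75)^2 = 0.75·0.0625 = 0.046875] × [0.75] = 0.0351562
Multiply by the mixture weights:
  w_A·L_A = 0.81 × 0.0473498 = 0.0383533
  w_B·L_B = 0.19 × 0.0351562 = 0.00667969
Sum: 0.0383533 + 0.00667969 = 0.045033
So the posterior for Condition B is 0.00667969 / 0.045033 ≈ 0.1483.

0.1483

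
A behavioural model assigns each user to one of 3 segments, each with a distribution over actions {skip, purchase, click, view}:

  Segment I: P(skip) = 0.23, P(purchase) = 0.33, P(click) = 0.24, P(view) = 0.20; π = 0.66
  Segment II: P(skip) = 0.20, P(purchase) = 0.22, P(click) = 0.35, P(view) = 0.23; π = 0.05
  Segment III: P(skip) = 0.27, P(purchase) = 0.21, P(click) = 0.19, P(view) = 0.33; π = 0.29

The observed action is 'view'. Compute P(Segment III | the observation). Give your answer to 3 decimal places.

Posterior ∝ prior × likelihood, so P(k | x) ∝ P(Z=k) f_k(x); normalise over all components.
Component likelihoods at x = 'view':
  f_I = P(view | comp) = 0.20
  f_II = P(view | comp) = 0.23
  f_III = P(view | comp) = 0.33
Prior × likelihood for each component:
  P(Z=I)·f_I = 0.66 × 0.2 = 0.132
  P(Z=II)·f_II = 0.05 × 0.23 = 0.0115
  P(Z=III)·f_III = 0.29 × 0.33 = 0.0957
Evidence: 0.132 + 0.0115 + 0.0957 = 0.2392
P(Segment III | the observation) = 0.0957 / 0.2392 ≈ 0.400

0.400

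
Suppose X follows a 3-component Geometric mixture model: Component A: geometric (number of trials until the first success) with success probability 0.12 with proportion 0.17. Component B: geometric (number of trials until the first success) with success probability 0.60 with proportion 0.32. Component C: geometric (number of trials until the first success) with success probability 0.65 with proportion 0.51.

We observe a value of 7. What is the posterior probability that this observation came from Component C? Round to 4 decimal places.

0.0561

Apply Bayes' rule: the posterior for each component is proportional to its prior times its likelihood at x.
Component likelihoods at x = 7:
  f_A = 0.0557285
  f_B = 0.0024576
  f_C = 0.00119487
Multiply by the mixture weights:
  P(Z=A)·f_A = 0.17 × 0.0557285 = 0.00947384
  P(Z=B)·f_B = 0.32 × 0.0024576 = 0.000786432
  P(Z=C)·f_C = 0.51 × 0.00119487 = 0.000609385
Evidence: 0.00947384 + 0.000786432 + 0.000609385 = 0.0108697
Responsibility of Component C: 0.000609385 / 0.0108697 ≈ 0.0561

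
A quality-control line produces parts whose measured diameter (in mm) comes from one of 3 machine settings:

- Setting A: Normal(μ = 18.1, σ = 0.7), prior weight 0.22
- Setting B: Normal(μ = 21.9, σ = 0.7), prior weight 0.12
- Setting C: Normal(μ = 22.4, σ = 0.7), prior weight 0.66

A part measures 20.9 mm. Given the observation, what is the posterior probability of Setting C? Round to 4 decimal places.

0.6053

The responsibility of component k is w_k f_k(x) divided by Σ_j w_j f_j(x).
Normal densities:
  L_A = 0.000191186
  L_B = 0.205426
  L_C = 0.057373
Multiply by the mixture weights:
  w_A·L_A = 0.22 × 0.000191186 = 4.20609e-05
  w_B·L_B = 0.12 × 0.205426 = 0.0246511
  w_C·L_C = 0.66 × 0.057373 = 0.0378662
Evidence: 4.20609e-05 + 0.0246511 + 0.0378662 = 0.0625593
P(Setting C | 20.9 mm) = 0.0378662 / 0.0625593 ≈ 0.6053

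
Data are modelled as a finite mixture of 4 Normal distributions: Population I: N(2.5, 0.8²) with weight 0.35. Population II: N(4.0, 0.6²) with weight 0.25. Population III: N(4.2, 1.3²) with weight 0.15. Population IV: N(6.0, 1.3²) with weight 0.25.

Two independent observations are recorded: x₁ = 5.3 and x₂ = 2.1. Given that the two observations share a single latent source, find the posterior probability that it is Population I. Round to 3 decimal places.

0.053

P(component k | x) = w_k·f_k(x) / marginal(x), where marginal(x) = Σ_j w_j·f_j(x).
Since both observations come from the same component, the likelihood for component k is f_k(x₁)·f_k(x₂).
  f_I = [(1/(0.8·√(2π)))·exp(−(5.3−2.5)²/(2·0.8²)) = 0.498678·exp(-6.12500) = 0.00109085] × [0.440082] = 0.000480065
  f_II = [(1/(0.6·√(2π)))·exp(−(5.3−4.0)²/(2·0.6²)) = 0.664904·exp(-2.34722) = 0.0635877] × [0.00441829] = 0.000280949
  f_III = [(1/(1.3·√(2π)))·exp(−(5.3−4.2)²/(2·1.3²)) = 0.306879·exp(-0.35799) = 0.214533] × [0.0832392] = 0.0178576
  f_IV = [(1/(1.3·√(2π)))·exp(−(5.3−6.0)²/(2·1.3²)) = 0.306879·exp(-0.14497) = 0.265465] × [0.00340911] = 0.000905
Prior × likelihood for each component:
  w_I·f_I = 0.35 × 0.000480065 = 0.000168023
  w_II·f_II = 0.25 × 0.000280949 = 7.02373e-05
  w_III·f_III = 0.15 × 0.0178576 = 0.00267864
  w_IV·f_IV = 0.25 × 0.000905 = 0.00022625
Marginal: 0.000168023 + 7.02373e-05 + 0.00267864 + 0.00022625 = 0.00314315
So the posterior for Population I is 0.000168023 / 0.00314315 ≈ 0.053.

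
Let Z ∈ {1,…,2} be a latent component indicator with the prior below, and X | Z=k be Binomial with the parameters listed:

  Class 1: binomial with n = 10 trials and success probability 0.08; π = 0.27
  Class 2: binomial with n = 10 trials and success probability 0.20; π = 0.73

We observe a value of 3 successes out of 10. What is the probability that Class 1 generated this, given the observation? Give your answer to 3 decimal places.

0.059

Apply Bayes' rule: the posterior for each component is proportional to its prior times its likelihood at x.
Binomial probabilities:
  f_1 = 0.0342741
  f_2 = 0.201327
Prior × likelihood for each component:
  w_1·f_1 = 0.27 × 0.0342741 = 0.00925401
  w_2·f_2 = 0.73 × 0.201327 = 0.146968
Sum: 0.00925401 + 0.146968 = 0.156222
P(Class 1 | x) ≈ 0.059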